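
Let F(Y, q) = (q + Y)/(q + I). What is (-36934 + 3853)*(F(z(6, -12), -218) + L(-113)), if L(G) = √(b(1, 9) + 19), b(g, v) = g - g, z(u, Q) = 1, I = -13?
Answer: -341837/11 - 33081*√19 ≈ -1.7527e+5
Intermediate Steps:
b(g, v) = 0
F(Y, q) = (Y + q)/(-13 + q) (F(Y, q) = (q + Y)/(q - 13) = (Y + q)/(-13 + q))
L(G) = √19 (L(G) = √(0 + 19) = √19)
(-36934 + 3853)*(F(z(6, -12), -218) + L(-113)) = (-36934 + 3853)*((1 - 218)/(-13 - 218) + √19) = -33081*(-217/(-231) + √19) = -33081*(-1/231*(-217) + √19) = -33081*(31/33 + √19) = -341837/11 - 33081*√19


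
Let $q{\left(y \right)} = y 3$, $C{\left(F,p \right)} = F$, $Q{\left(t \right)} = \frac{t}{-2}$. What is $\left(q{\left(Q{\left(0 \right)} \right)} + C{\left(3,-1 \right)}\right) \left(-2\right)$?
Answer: $-6$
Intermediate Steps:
$Q{\left(t \right)} = - \frac{t}{2}$ ($Q{\left(t \right)} = t \left(- \frac{1}{2}\right) = - \frac{t}{2}$)
$q{\left(y \right)} = 3 y$
$\left(q{\left(Q{\left(0 \right)} \right)} + C{\left(3,-1 \right)}\right) \left(-2\right) = \left(3 \left(\left(- \frac{1}{2}\right) 0\right) + 3\right) \left(-2\right) = \left(3 \cdot 0 + 3\right) \left(-2\right) = \left(0 + 3\right) \left(-2\right) = 3 \left(-2\right) = -6$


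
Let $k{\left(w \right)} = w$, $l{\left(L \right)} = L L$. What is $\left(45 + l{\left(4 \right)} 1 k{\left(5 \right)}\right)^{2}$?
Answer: $15625$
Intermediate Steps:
$l{\left(L \right)} = L^{2}$
$\left(45 + l{\left(4 \right)} 1 k{\left(5 \right)}\right)^{2} = \left(45 + 4^{2} \cdot 1 \cdot 5\right)^{2} = \left(45 + 16 \cdot 1 \cdot 5\right)^{2} = \left(45 + 16 \cdot 5\right)^{2} = \left(45 + 80\right)^{2} = 125^{2} = 15625$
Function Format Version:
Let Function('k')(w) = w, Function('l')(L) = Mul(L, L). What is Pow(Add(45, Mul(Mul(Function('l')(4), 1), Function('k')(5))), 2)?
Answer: 15625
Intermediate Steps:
Function('l')(L) = Pow(L, 2)
Pow(Add(45, Mul(Mul(Function('l')(4), 1), Function('k')(5))), 2) = Pow(Add(45, Mul(Mul(Pow(4, 2), 1), 5)), 2) = Pow(Add(45, Mul(Mul(16, 1), 5)), 2) = Pow(Add(45, Mul(16, 5)), 2) = Pow(Add(45, 80), 2) = Pow(125, 2) = 15625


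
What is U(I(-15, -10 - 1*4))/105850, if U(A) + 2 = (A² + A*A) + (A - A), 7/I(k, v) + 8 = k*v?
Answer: -8151/431910340 ≈ -1.8872e-5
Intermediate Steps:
I(k, v) = 7/(-8 + k*v)
U(A) = -2 + 2*A² (U(A) = -2 + ((A² + A*A) + (A - A)) = -2 + ((A² + A²) + 0) = -2 + (2*A² + 0) = -2 + 2*A²)
U(I(-15, -10 - 1*4))/105850 = (-2 + 2*(7/(-8 - 15*(-10 - 1*4)))²)/105850 = (-2 + 2*(7/(-8 - 15*(-10 - 4)))²)*(1/105850) = (-2 + 2*(7/(-8 - 15*(-14)))²)*(1/105850) = (-2 + 2*(7/(-8 + 210))²)*(1/105850) = (-2 + 2*(7/202)²)*(1/105850) = (-2 + 2*(49/40804))*(1/105850) = (-2 + 49/20402)*(1/105850) = -40755/20402*1/105850 = -8151/431910340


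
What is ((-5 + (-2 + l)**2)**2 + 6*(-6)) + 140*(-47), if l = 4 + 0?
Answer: -6615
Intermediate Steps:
l = 4
((-5 + (-2 + l)**2)**2 + 6*(-6)) + 140*(-47) = ((-5 + (-2 + 4)**2)**2 + 6*(-6)) + 140*(-47) = ((-5 + 2**2)**2 - 36) - 6580 = ((-5 + 4)**2 - 36) - 6580 = ((-1)**2 - 36) - 6580 = (1 - 36) - 6580 = -35 - 6580 = -6615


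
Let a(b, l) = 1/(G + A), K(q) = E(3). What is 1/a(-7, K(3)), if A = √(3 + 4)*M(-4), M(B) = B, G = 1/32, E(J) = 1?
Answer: 1/32 - 4*√7 ≈ -10.552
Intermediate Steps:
G = 1/32 ≈ 0.031250
A = -4*√7 (A = √(3 + 4)*(-4) = √7*(-4) = -4*√7 ≈ -10.583)
K(q) = 1
a(b, l) = 1/(1/32 - 4*√7)
1/a(-7, K(3)) = 1/(-32/114687 - 4096*√7/114687)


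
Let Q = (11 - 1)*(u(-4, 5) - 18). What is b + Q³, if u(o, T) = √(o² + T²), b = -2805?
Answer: -8048805 + 1013000*√41 ≈ -1.5624e+6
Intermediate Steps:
u(o, T) = √(T² + o²)
Q = -180 + 10*√41 (Q = (11 - 1)*(√(5² + (-4)²) - 18) = 10*(√(25 + 16) - 18) = 10*(√41 - 18) = 10*(-18 + √41) = -180 + 10*√41 ≈ -115.97)
b + Q³ = -2805 + (-180 + 10*√41)³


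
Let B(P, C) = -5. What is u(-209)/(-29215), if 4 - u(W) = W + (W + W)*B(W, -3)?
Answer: 1877/29215 ≈ 0.064248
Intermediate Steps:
u(W) = 4 + 9*W (u(W) = 4 - (W + (W + W)*(-5)) = 4 - (W + (2*W)*(-5)) = 4 - (W - 10*W) = 4 - (-9)*W = 4 + 9*W)
u(-209)/(-29215) = (4 + 9*(-209))/(-29215) = (4 - 1881)*(-1/29215) = -1877*(-1/29215) = 1877/29215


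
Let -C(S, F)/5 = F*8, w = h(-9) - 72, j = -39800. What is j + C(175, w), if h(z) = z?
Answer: -36560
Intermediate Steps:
w = -81 (w = -9 - 72 = -81)
C(S, F) = -40*F (C(S, F) = -5*F*8 = -40*F)
j + C(175, w) = -39800 - 40*(-81) = -39800 + 3240 = -36560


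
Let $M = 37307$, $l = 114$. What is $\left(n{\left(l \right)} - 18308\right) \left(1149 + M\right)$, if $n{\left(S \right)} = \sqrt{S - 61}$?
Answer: $-704052448 + 38456 \sqrt{53} \approx -7.0377 \cdot 10^{8}$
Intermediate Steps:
$n{\left(S \right)} = \sqrt{-61 + S}$
$\left(n{\left(l \right)} - 18308\right) \left(1149 + M\right) = \left(\sqrt{-61 + 114} - 18308\right) \left(1149 + 37307\right) = \left(\sqrt{53} - 18308\right) 38456 = \left(-18308 + \sqrt{53}\right) 38456 = -704052448 + 38456 \sqrt{53}$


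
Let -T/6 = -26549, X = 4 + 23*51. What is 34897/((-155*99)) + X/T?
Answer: -1846940551/814788810 ≈ -2.2668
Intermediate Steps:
X = 1177 (X = 4 + 1173 = 1177)
T = 159294 (T = -6*(-26549) = 159294)
34897/((-155*99)) + X/T = 34897/((-155*99)) + 1177/159294 = 34897/(-15345) + 1177*(1/159294) = 34897*(-1/15345) + 1177/159294 = -34897/15345 + 1177/159294 = -1846940551/814788810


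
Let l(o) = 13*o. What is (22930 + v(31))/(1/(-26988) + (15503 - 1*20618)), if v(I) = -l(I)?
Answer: -607958676/138043621 ≈ -4.4041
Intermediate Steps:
v(I) = -13*I
(22930 + v(31))/(1/(-26988) + (15503 - 1*20618)) = (22930 - 13*31)/(1/(-26988) + (15503 - 1*20618)) = (22930 - 403)/(-1/26988 + (15503 - 20618)) = 22527/(-1/26988 - 5115) = 22527/(-138043621/26988) = 22527*(-26988/138043621) = -607958676/138043621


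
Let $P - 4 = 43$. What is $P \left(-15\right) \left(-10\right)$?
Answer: $7050$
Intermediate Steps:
$P = 47$ ($P = 4 + 43 = 47$)
$P \left(-15\right) \left(-10\right) = 47 \left(-15\right) \left(-10\right) = \left(-705\right) \left(-10\right) = 7050$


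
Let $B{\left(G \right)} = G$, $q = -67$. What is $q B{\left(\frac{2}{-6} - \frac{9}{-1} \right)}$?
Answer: $- \frac{1742}{3} \approx -580.67$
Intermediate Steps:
$q B{\left(\frac{2}{-6} - \frac{9}{-1} \right)} = - 67 \left(\frac{2}{-6} - \frac{9}{-1}\right) = - 67 \left(2 \left(- \frac{1}{6}\right) - -9\right) = - 67 \left(- \frac{1}{3} + 9\right) = \left(-67\right) \frac{26}{3} = - \frac{1742}{3}$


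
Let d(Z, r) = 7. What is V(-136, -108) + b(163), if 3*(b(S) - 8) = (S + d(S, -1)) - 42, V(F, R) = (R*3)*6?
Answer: -5680/3 ≈ -1893.3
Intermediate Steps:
V(F, R) = 18*R (V(F, R) = (3*R)*6 = 18*R)
b(S) = -11/3 + S/3 (b(S) = 8 + ((S + 7) - 42)/3 = 8 + ((7 + S) - 42)/3 = 8 + (-35 + S)/3 = 8 + (-35/3 + S/3) = -11/3 + S/3)
V(-136, -108) + b(163) = 18*(-108) + (-11/3 + (⅓)*163) = -1944 + (-11/3 + 163/3) = -1944 + 152/3 = -5680/3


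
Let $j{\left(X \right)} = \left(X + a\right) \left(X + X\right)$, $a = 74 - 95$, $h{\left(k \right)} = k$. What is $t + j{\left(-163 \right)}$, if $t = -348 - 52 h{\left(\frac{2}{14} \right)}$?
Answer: $\frac{417400}{7} \approx 59629.0$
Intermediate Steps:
$a = -21$
$j{\left(X \right)} = 2 X \left(-21 + X\right)$ ($j{\left(X \right)} = \left(X - 21\right) \left(X + X\right) = \left(-21 + X\right) 2 X = 2 X \left(-21 + X\right)$)
$t = - \frac{2488}{7}$ ($t = -348 - 52 \cdot \frac{2}{14} = -348 - 52 \cdot 2 \cdot \frac{1}{14} = -348 - \frac{52}{7} = - \frac{2488}{7} \approx -355.43$)
$t + j{\left(-163 \right)} = - \frac{2488}{7} + 2 \left(-163\right) \left(-21 - 163\right) = - \frac{2488}{7} + 2 \left(-163\right) \left(-184\right) = - \frac{2488}{7} + 59984 = \frac{417400}{7}$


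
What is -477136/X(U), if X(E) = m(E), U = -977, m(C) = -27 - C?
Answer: -238568/475 ≈ -502.25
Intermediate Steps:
X(E) = -27 - E
-477136/X(U) = -477136/(-27 - 1*(-977)) = -477136/(-27 + 977) = -477136/950 = -477136*1/950 = -238568/475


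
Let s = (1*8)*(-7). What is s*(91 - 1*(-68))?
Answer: -8904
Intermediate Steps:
s = -56 (s = 8*(-7) = -56)
s*(91 - 1*(-68)) = -56*(91 - 1*(-68)) = -56*(91 + 68) = -56*159 = -8904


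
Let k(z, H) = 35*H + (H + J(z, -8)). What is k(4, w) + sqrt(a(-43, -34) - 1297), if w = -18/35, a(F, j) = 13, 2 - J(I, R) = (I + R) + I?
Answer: -578/35 + 2*I*sqrt(321) ≈ -16.514 + 35.833*I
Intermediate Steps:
J(I, R) = 2 - R - 2*I (J(I, R) = 2 - ((I + R) + I) = 2 - (R + 2*I) = 2 + (-R - 2*I) = 2 - R - 2*I)
w = -18/35 (w = -18*1/35 = -18/35 ≈ -0.51429)
k(z, H) = 10 - 2*z + 36*H (k(z, H) = 35*H + (H + (2 - 1*(-8) - 2*z)) = 35*H + (H + (2 + 8 - 2*z)) = 35*H + (H + (10 - 2*z)) = 35*H + (10 + H - 2*z) = 10 - 2*z + 36*H)
k(4, w) + sqrt(a(-43, -34) - 1297) = (10 - 2*4 + 36*(-18/35)) + sqrt(13 - 1297) = (10 - 8 - 648/35) + sqrt(-1284) = -578/35 + 2*I*sqrt(321)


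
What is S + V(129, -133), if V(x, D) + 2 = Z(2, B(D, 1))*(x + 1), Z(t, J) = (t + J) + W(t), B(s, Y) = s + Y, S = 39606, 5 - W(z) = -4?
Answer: 23874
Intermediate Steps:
W(z) = 9 (W(z) = 5 - 1*(-4) = 5 + 4 = 9)
B(s, Y) = Y + s
Z(t, J) = 9 + J + t (Z(t, J) = (t + J) + 9 = (J + t) + 9 = 9 + J + t)
V(x, D) = -2 + (1 + x)*(12 + D) (V(x, D) = -2 + (9 + (1 + D) + 2)*(x + 1) = -2 + (12 + D)*(1 + x) = -2 + (1 + x)*(12 + D))
S + V(129, -133) = 39606 + (10 - 133 + 129*(12 - 133)) = 39606 + (10 - 133 + 129*(-121)) = 39606 + (10 - 133 - 15609) = 39606 - 15732 = 23874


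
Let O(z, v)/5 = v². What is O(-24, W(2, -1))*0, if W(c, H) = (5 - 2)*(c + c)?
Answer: 0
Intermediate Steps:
W(c, H) = 6*c (W(c, H) = 3*(2*c) = 6*c)
O(z, v) = 5*v²
O(-24, W(2, -1))*0 = (5*(6*2)²)*0 = (5*12²)*0 = (5*144)*0 = 720*0 = 0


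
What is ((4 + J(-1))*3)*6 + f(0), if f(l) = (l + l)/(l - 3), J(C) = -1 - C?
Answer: 72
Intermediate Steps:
f(l) = 2*l/(-3 + l) (f(l) = (2*l)/(-3 + l) = 2*l/(-3 + l))
((4 + J(-1))*3)*6 + f(0) = ((4 + (-1 - 1*(-1)))*3)*6 + 2*0/(-3 + 0) = ((4 + (-1 + 1))*3)*6 + 2*0/(-3) = ((4 + 0)*3)*6 + 2*0*(-⅓) = (4*3)*6 + 0 = 12*6 + 0 = 72 + 0 = 72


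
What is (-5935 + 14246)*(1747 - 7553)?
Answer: -48253666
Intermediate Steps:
(-5935 + 14246)*(1747 - 7553) = 8311*(-5806) = -48253666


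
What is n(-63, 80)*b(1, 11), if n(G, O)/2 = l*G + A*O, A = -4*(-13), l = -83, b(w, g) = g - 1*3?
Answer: 150224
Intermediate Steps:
b(w, g) = -3 + g (b(w, g) = g - 3 = -3 + g)
A = 52
n(G, O) = -166*G + 104*O (n(G, O) = 2*(-83*G + 52*O) = -166*G + 104*O)
n(-63, 80)*b(1, 11) = (-166*(-63) + 104*80)*(-3 + 11) = (10458 + 8320)*8 = 18778*8 = 150224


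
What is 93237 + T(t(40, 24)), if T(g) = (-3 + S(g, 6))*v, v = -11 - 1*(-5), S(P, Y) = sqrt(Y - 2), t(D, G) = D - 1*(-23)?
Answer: 93243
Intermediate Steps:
t(D, G) = 23 + D (t(D, G) = D + 23 = 23 + D)
S(P, Y) = sqrt(-2 + Y)
v = -6 (v = -11 + 5 = -6)
T(g) = 6 (T(g) = (-3 + sqrt(-2 + 6))*(-6) = (-3 + sqrt(4))*(-6) = (-3 + 2)*(-6) = -1*(-6) = 6)
93237 + T(t(40, 24)) = 93237 + 6 = 93243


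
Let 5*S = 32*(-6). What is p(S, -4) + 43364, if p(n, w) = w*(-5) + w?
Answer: 43380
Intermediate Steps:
S = -192/5 (S = (32*(-6))/5 = (⅕)*(-192) = -192/5 ≈ -38.400)
p(n, w) = -4*w (p(n, w) = -5*w + w = -4*w)
p(S, -4) + 43364 = -4*(-4) + 43364 = 16 + 43364 = 43380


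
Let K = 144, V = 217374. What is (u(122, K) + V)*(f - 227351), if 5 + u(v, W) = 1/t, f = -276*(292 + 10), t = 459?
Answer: -30999575297516/459 ≈ -6.7537e+10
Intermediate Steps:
f = -83352 (f = -276*302 = -83352)
u(v, W) = -2294/459 (u(v, W) = -5 + 1/459 = -2294/459)
(u(122, K) + V)*(f - 227351) = (-2294/459 + 217374)*(-83352 - 227351) = (99772372/459)*(-310703) = -30999575297516/459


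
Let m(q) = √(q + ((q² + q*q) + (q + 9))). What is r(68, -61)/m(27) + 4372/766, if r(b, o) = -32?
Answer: 72998/14937 ≈ 4.8871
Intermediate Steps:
m(q) = √(9 + 2*q + 2*q²) (m(q) = √(q + ((q² + q²) + (9 + q))) = √(q + (2*q² + (9 + q))) = √(q + (9 + q + 2*q²)) = √(9 + 2*q + 2*q²))
r(68, -61)/m(27) + 4372/766 = -32/√(9 + 2*27 + 2*27²) + 4372/766 = -32/√(9 + 54 + 2*729) + 4372*(1/766) = -32/√(9 + 54 + 1458) + 2186/383 = -32/(√1521) + 2186/383 = -32/39 + 2186/383 = 72998/14937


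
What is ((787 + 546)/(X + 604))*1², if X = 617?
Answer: 1333/1221 ≈ 1.0917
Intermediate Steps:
((787 + 546)/(X + 604))*1² = ((787 + 546)/(617 + 604))*1² = (1333/1221)*1 = 1333/1221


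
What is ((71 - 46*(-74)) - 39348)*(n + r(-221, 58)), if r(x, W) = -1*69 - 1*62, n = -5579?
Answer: 204834830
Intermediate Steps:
r(x, W) = -131 (r(x, W) = -69 - 62 = -131)
((71 - 46*(-74)) - 39348)*(n + r(-221, 58)) = ((71 - 46*(-74)) - 39348)*(-5579 - 131) = ((71 + 3404) - 39348)*(-5710) = (3475 - 39348)*(-5710) = -35873*(-5710) = 204834830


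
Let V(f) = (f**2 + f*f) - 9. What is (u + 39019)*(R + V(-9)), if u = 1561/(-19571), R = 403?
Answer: 424583444128/19571 ≈ 2.1695e+7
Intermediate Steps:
u = -1561/19571 (u = 1561*(-1/19571) = -1561/19571 ≈ -0.079761)
V(f) = -9 + 2*f**2 (V(f) = (f**2 + f**2) - 9 = 2*f**2 - 9 = -9 + 2*f**2)
(u + 39019)*(R + V(-9)) = (-1561/19571 + 39019)*(403 + (-9 + 2*(-9)**2)) = 763639288*(403 + (-9 + 2*81))/19571 = 763639288*(403 + (-9 + 162))/19571 = 763639288*(403 + 153)/19571 = (763639288/19571)*556 = 424583444128/19571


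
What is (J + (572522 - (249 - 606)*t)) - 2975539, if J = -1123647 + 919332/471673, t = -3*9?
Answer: -1667977725587/471673 ≈ -3.5363e+6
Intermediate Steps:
t = -27
J = -529993032099/471673 (J = -1123647 + 919332*(1/471673) = -1123647 + 919332/471673 = -529993032099/471673 ≈ -1.1236e+6)
(J + (572522 - (249 - 606)*t)) - 2975539 = (-529993032099/471673 + (572522 - (249 - 606)*(-27))) - 2975539 = (-529993032099/471673 + (572522 - (-357)*(-27))) - 2975539 = (-529993032099/471673 + (572522 - 1*9639)) - 2975539 = (-529993032099/471673 + (572522 - 9639)) - 2975539 = (-529993032099/471673 + 562883) - 2975539 = -264496318840/471673 - 2975539 = -1667977725587/471673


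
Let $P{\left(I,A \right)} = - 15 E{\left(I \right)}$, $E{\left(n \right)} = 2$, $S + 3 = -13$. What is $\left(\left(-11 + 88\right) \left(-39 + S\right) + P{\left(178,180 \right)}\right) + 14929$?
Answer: $10664$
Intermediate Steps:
$S = -16$ ($S = -3 - 13 = -16$)
$P{\left(I,A \right)} = -30$ ($P{\left(I,A \right)} = \left(-15\right) 2 = -30$)
$\left(\left(-11 + 88\right) \left(-39 + S\right) + P{\left(178,180 \right)}\right) + 14929 = \left(\left(-11 + 88\right) \left(-39 - 16\right) - 30\right) + 14929 = \left(77 \left(-55\right) - 30\right) + 14929 = \left(-4235 - 30\right) + 14929 = -4265 + 14929 = 10664$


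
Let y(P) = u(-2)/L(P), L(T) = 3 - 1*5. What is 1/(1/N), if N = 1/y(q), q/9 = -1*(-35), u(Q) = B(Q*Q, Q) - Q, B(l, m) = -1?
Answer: -2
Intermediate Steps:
L(T) = -2 (L(T) = 3 - 5 = -2)
u(Q) = -1 - Q
q = 315 (q = 9*(-1*(-35)) = 9*35 = 315)
y(P) = -½ (y(P) = (-1 - 1*(-2))/(-2) = (-1 + 2)*(-½) = 1*(-½) = -½)
N = -2 (N = 1/(-½) = -2)
1/(1/N) = 1/(1/(-2)) = 1/(-½) = -2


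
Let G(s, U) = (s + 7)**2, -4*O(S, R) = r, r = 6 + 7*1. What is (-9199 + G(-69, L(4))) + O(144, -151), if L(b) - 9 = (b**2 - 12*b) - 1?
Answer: -21433/4 ≈ -5358.3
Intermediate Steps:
L(b) = 8 + b**2 - 12*b (L(b) = 9 + ((b**2 - 12*b) - 1) = 9 + (-1 + b**2 - 12*b) = 8 + b**2 - 12*b)
r = 13 (r = 6 + 7 = 13)
O(S, R) = -13/4 (O(S, R) = -1/4*13 = -13/4)
G(s, U) = (7 + s)**2
(-9199 + G(-69, L(4))) + O(144, -151) = (-9199 + (7 - 69)**2) - 13/4 = (-9199 + (-62)**2) - 13/4 = (-9199 + 3844) - 13/4 = -5355 - 13/4 = -21433/4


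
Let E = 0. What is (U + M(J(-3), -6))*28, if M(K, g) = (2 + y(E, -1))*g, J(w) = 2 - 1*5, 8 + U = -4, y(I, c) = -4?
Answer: 0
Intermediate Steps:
U = -12 (U = -8 - 4 = -12)
J(w) = -3 (J(w) = 2 - 5 = -3)
M(K, g) = -2*g (M(K, g) = (2 - 4)*g = -2*g)
(U + M(J(-3), -6))*28 = (-12 - 2*(-6))*28 = (-12 + 12)*28 = 0*28 = 0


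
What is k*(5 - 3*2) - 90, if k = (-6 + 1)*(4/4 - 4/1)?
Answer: -105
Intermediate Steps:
k = 15 (k = -5*(4*(¼) - 4*1) = -5*(1 - 4) = -5*(-3) = 15)
k*(5 - 3*2) - 90 = 15*(5 - 3*2) - 90 = 15*(5 - 6) - 90 = 15*(-1) - 90 = -15 - 90 = -105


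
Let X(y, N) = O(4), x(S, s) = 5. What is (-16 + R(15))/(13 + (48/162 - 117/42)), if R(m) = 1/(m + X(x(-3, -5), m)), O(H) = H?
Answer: -114534/75487 ≈ -1.5173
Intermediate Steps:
X(y, N) = 4
R(m) = 1/(4 + m) (R(m) = 1/(m + 4) = 1/(4 + m))
(-16 + R(15))/(13 + (48/162 - 117/42)) = (-16 + 1/(4 + 15))/(13 + (48/162 - 117/42)) = (-16 + 1/19)/(13 + (48*(1/162) - 117*1/42)) = (-16 + 1/19)/(13 + (8/27 - 39/14)) = -303/(19*(13 - 941/378)) = -303/(19*3973/378) = -303/19*378/3973 = -114534/75487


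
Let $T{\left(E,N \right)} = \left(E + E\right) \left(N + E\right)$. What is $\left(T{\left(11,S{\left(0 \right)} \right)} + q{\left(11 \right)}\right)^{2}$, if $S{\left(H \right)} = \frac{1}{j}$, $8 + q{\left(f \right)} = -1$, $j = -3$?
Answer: $\frac{458329}{9} \approx 50925.0$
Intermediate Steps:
$q{\left(f \right)} = -9$ ($q{\left(f \right)} = -8 - 1 = -9$)
$S{\left(H \right)} = - \frac{1}{3}$ ($S{\left(H \right)} = \frac{1}{-3} = - \frac{1}{3}$)
$T{\left(E,N \right)} = 2 E \left(E + N\right)$
$\left(T{\left(11,S{\left(0 \right)} \right)} + q{\left(11 \right)}\right)^{2} = \left(2 \cdot 11 \left(11 - \frac{1}{3}\right) - 9\right)^{2} = \left(2 \cdot 11 \cdot \frac{32}{3} - 9\right)^{2} = \left(\frac{704}{3} - 9\right)^{2} = \left(\frac{677}{3}\right)^{2} = \frac{458329}{9}$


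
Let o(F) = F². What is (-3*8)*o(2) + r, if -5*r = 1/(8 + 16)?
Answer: -11521/120 ≈ -96.008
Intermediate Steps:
r = -1/120 (r = -1/(5*(8 + 16)) = -⅕/24 = -⅕*1/24 = -1/120 ≈ -0.0083333)
(-3*8)*o(2) + r = -3*8*2² - 1/120 = -24*4 - 1/120 = -96 - 1/120 = -11521/120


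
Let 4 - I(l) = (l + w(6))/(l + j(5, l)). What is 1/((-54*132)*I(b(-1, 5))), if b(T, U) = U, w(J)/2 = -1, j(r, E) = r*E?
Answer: -5/138996 ≈ -3.5972e-5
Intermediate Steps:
j(r, E) = E*r
w(J) = -2 (w(J) = 2*(-1) = -2)
I(l) = 4 - (-2 + l)/(6*l) (I(l) = 4 - (l - 2)/(l + l*5) = 4 - (-2 + l)/(l + 5*l) = 4 - (-2 + l)/(6*l))
1/((-54*132)*I(b(-1, 5))) = 1/((-54*132)*((⅙)*(2 + 23*5)/5)) = 1/(-1188*(2 + 115)/5) = 1/(-1188*117/5) = 1/(-7128*39/10) = 1/(-138996/5) = -5/138996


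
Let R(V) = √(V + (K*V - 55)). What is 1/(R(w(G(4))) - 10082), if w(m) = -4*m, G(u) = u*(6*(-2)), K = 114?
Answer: -10082/101624699 - 5*√881/101624699 ≈ -0.00010067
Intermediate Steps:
G(u) = -12*u (G(u) = u*(-12) = -12*u)
R(V) = √(-55 + 115*V) (R(V) = √(V + (114*V - 55)) = √(V + (-55 + 114*V)) = √(-55 + 115*V))
1/(R(w(G(4))) - 10082) = 1/(√(-55 + 115*(-(-48)*4)) - 10082) = 1/(√(-55 + 115*(-4*(-48))) - 10082) = 1/(√(-55 + 115*192) - 10082) = 1/(√(-55 + 22080) - 10082) = 1/(√22025 - 10082) = 1/(5*√881 - 10082) = 1/(-10082 + 5*√881)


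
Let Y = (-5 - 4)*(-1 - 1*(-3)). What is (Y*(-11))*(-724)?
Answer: -143352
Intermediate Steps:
Y = -18 (Y = -9*(-1 + 3) = -9*2 = -18)
(Y*(-11))*(-724) = -18*(-11)*(-724) = 198*(-724) = -143352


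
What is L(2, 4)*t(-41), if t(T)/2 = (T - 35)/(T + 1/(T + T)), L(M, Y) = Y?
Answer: 2624/177 ≈ 14.825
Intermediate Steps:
t(T) = 2*(-35 + T)/(T + 1/(2*T)) (t(T) = 2*((T - 35)/(T + 1/(T + T))) = 2*((-35 + T)/(T + 1/(2*T))) = 2*(-35 + T)/(T + 1/(2*T)))
L(2, 4)*t(-41) = 4*(4*(-41)*(-35 - 41)/(1 + 2*(-41)**2)) = 4*(4*(-41)*(-76)/(1 + 2*1681)) = 4*(4*(-41)*(-76)/(1 + 3362)) = 4*(4*(-41)*(-76)/3363) = 4*(4*(-41)*(1/3363)*(-76)) = 4*(656/177) = 2624/177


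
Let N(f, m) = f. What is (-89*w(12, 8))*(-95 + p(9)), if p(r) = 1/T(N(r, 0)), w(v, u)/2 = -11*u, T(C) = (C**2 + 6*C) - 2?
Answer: -197898976/133 ≈ -1.4880e+6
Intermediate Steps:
T(C) = -2 + C**2 + 6*C
w(v, u) = -22*u (w(v, u) = 2*(-11*u) = -22*u)
p(r) = 1/(-2 + r**2 + 6*r)
(-89*w(12, 8))*(-95 + p(9)) = (-(-1958)*8)*(-95 + 1/(-2 + 9**2 + 6*9)) = (-89*(-176))*(-95 + 1/(-2 + 81 + 54)) = 15664*(-95 + 1/133) = 15664*(-12634/133) = -197898976/133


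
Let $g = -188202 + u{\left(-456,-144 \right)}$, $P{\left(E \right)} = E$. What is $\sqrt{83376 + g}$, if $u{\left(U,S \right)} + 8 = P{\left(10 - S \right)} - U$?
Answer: $4 i \sqrt{6514} \approx 322.84 i$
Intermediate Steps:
$u{\left(U,S \right)} = 2 - S - U$ ($u{\left(U,S \right)} = -8 - \left(-10 + S + U\right) = 2 - S - U$)
$g = -187600$ ($g = -188202 - -602 = -188202 + \left(2 + 144 + 456\right) = -188202 + 602 = -187600$)
$\sqrt{83376 + g} = \sqrt{83376 - 187600} = \sqrt{-104224} = 4 i \sqrt{6514}$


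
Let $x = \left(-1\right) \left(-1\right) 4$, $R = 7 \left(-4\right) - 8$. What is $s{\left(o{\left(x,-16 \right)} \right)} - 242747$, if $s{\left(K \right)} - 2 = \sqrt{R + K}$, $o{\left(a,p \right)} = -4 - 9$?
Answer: $-242745 + 7 i \approx -2.4275 \cdot 10^{5} + 7.0 i$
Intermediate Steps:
$R = -36$ ($R = -28 - 8 = -36$)
$x = 4$ ($x = 1 \cdot 4 = 4$)
$o{\left(a,p \right)} = -13$ ($o{\left(a,p \right)} = -4 - 9 = -13$)
$s{\left(K \right)} = 2 + \sqrt{-36 + K}$
$s{\left(o{\left(x,-16 \right)} \right)} - 242747 = \left(2 + \sqrt{-36 - 13}\right) - 242747 = \left(2 + \sqrt{-49}\right) - 242747 = \left(2 + 7 i\right) - 242747 = -242745 + 7 i$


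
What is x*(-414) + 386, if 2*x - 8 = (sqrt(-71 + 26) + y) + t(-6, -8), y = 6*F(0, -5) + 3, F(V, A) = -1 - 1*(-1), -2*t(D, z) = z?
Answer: -2719 - 621*I*sqrt(5) ≈ -2719.0 - 1388.6*I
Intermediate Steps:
t(D, z) = -z/2
F(V, A) = 0 (F(V, A) = -1 + 1 = 0)
y = 3 (y = 6*0 + 3 = 0 + 3 = 3)
x = 15/2 + 3*I*sqrt(5)/2 (x = 4 + ((sqrt(-71 + 26) + 3) - 1/2*(-8))/2 = 4 + ((sqrt(-45) + 3) + 4)/2 = 4 + ((3*I*sqrt(5) + 3) + 4)/2 = 4 + ((3 + 3*I*sqrt(5)) + 4)/2 = 4 + (7 + 3*I*sqrt(5))/2 = 4 + (7/2 + 3*I*sqrt(5)/2) = 15/2 + 3*I*sqrt(5)/2 ≈ 7.5 + 3.3541*I)
x*(-414) + 386 = (15/2 + 3*I*sqrt(5)/2)*(-414) + 386 = (-3105 - 621*I*sqrt(5)) + 386 = -2719 - 621*I*sqrt(5)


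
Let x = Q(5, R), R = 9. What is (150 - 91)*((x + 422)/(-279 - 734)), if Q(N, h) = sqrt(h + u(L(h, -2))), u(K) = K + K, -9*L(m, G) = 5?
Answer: -24898/1013 - 59*sqrt(71)/3039 ≈ -24.742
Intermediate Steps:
L(m, G) = -5/9 (L(m, G) = -1/9*5 = -5/9)
u(K) = 2*K
Q(N, h) = sqrt(-10/9 + h) (Q(N, h) = sqrt(h + 2*(-5/9)) = sqrt(h - 10/9) = sqrt(-10/9 + h))
x = sqrt(71)/3 (x = sqrt(-10 + 9*9)/3 = sqrt(-10 + 81)/3 = sqrt(71)/3 ≈ 2.8087)
(150 - 91)*((x + 422)/(-279 - 734)) = (150 - 91)*((sqrt(71)/3 + 422)/(-279 - 734)) = 59*((422 + sqrt(71)/3)/(-1013)) = 59*((422 + sqrt(71)/3)*(-1/1013)) = 59*(-422/1013 - sqrt(71)/3039) = -24898/1013 - 59*sqrt(71)/3039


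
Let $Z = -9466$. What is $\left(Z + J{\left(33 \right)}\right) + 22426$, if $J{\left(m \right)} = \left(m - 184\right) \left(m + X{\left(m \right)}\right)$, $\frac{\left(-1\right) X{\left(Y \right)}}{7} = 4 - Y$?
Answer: $-22676$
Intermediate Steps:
$X{\left(Y \right)} = -28 + 7 Y$ ($X{\left(Y \right)} = - 7 \left(4 - Y\right) = -28 + 7 Y$)
$J{\left(m \right)} = \left(-184 + m\right) \left(-28 + 8 m\right)$ ($J{\left(m \right)} = \left(m - 184\right) \left(m + \left(-28 + 7 m\right)\right) = \left(-184 + m\right) \left(-28 + 8 m\right)$)
$\left(Z + J{\left(33 \right)}\right) + 22426 = \left(-9466 + \left(5152 - 49500 + 8 \cdot 33^{2}\right)\right) + 22426 = \left(-9466 + \left(5152 - 49500 + 8 \cdot 1089\right)\right) + 22426 = \left(-9466 + \left(5152 - 49500 + 8712\right)\right) + 22426 = \left(-9466 - 35636\right) + 22426 = -45102 + 22426 = -22676$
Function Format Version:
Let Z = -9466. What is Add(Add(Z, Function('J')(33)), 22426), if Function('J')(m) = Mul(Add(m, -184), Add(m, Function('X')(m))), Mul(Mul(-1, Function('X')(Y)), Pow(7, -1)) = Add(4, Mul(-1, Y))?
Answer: -22676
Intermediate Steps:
Function('X')(Y) = Add(-28, Mul(7, Y)) (Function('X')(Y) = Mul(-7, Add(4, Mul(-1, Y))) = Add(-28, Mul(7, Y)))
Function('J')(m) = Mul(Add(-184, m), Add(-28, Mul(8, m))) (Function('J')(m) = Mul(Add(m, -184), Add(m, Add(-28, Mul(7, m)))) = Mul(Add(-184, m), Add(-28, Mul(8, m))))
Add(Add(Z, Function('J')(33)), 22426) = Add(Add(-9466, Add(5152, Mul(-1500, 33), Mul(8, Pow(33, 2)))), 22426) = Add(Add(-9466, Add(5152, -49500, Mul(8, 1089))), 22426) = Add(Add(-9466, Add(5152, -49500, 8712)), 22426) = Add(Add(-9466, -35636), 22426) = Add(-45102, 22426) = -22676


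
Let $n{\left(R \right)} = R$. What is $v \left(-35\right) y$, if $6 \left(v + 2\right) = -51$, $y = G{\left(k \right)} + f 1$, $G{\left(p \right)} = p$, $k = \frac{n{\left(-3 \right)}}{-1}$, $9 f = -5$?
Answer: $\frac{2695}{3} \approx 898.33$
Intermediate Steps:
$f = - \frac{5}{9}$ ($f = \frac{1}{9} \left(-5\right) = - \frac{5}{9} \approx -0.55556$)
$k = 3$ ($k = - \frac{3}{-1} = \left(-3\right) \left(-1\right) = 3$)
$y = \frac{22}{9}$ ($y = 3 - \frac{5}{9} = \frac{22}{9} \approx 2.4444$)
$v = - \frac{21}{2}$ ($v = -2 + \frac{1}{6} \left(-51\right) = -2 - \frac{17}{2} = - \frac{21}{2} \approx -10.5$)
$v \left(-35\right) y = \left(- \frac{21}{2}\right) \left(-35\right) \frac{22}{9} = \frac{735}{2} \cdot \frac{22}{9} = \frac{2695}{3}$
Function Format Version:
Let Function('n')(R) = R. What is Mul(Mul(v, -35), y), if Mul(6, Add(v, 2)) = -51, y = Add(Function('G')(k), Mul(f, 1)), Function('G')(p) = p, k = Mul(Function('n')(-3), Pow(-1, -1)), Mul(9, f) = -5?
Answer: Rational(2695, 3) ≈ 898.33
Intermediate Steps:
f = Rational(-5, 9) (f = Mul(Rational(1, 9), -5) = Rational(-5, 9) ≈ -0.55556)
k = 3 (k = Mul(-3, Pow(-1, -1)) = Mul(-3, -1) = 3)
y = Rational(22, 9) (y = Add(3, Mul(Rational(-5, 9), 1)) = Add(3, Rational(-5, 9)) = Rational(22, 9) ≈ 2.4444)
v = Rational(-21, 2) (v = Add(-2, Mul(Rational(1, 6), -51)) = Add(-2, Rational(-17, 2)) = Rational(-21, 2) ≈ -10.500)
Mul(Mul(v, -35), y) = Mul(Mul(Rational(-21, 2), -35), Rational(22, 9)) = Mul(Rational(735, 2), Rational(22, 9)) = Rational(2695, 3)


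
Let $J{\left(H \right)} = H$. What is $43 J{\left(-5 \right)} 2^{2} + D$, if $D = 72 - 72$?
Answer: $-860$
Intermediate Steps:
$D = 0$ ($D = 72 - 72 = 0$)
$43 J{\left(-5 \right)} 2^{2} + D = 43 \left(- 5 \cdot 2^{2}\right) + 0 = 43 \left(\left(-5\right) 4\right) + 0 = 43 \left(-20\right) + 0 = -860 + 0 = -860$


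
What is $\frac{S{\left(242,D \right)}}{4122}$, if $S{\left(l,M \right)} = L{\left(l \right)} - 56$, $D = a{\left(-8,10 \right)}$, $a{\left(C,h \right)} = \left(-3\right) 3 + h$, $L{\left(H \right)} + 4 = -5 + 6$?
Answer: $- \frac{59}{4122} \approx -0.014313$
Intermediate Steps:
$L{\left(H \right)} = -3$ ($L{\left(H \right)} = -4 + \left(-5 + 6\right) = -4 + 1 = -3$)
$a{\left(C,h \right)} = -9 + h$
$D = 1$ ($D = -9 + 10 = 1$)
$S{\left(l,M \right)} = -59$ ($S{\left(l,M \right)} = -3 - 56 = -59$)
$\frac{S{\left(242,D \right)}}{4122} = - \frac{59}{4122}$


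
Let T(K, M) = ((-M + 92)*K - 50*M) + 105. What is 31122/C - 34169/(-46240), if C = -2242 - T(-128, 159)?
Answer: -445832281/45823840 ≈ -9.7293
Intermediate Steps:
T(K, M) = 105 - 50*M + K*(92 - M) (T(K, M) = ((92 - M)*K - 50*M) + 105 = (K*(92 - M) - 50*M) + 105 = (-50*M + K*(92 - M)) + 105 = 105 - 50*M + K*(92 - M))
C = -2973 (C = -2242 - (105 - 50*159 + 92*(-128) - 1*(-128)*159) = -2242 - (105 - 7950 - 11776 + 20352) = -2242 - 1*731 = -2242 - 731 = -2973)
31122/C - 34169/(-46240) = 31122/(-2973) - 34169/(-46240) = 31122*(-1/2973) - 34169*(-1/46240) = -10374/991 + 34169/46240 = -445832281/45823840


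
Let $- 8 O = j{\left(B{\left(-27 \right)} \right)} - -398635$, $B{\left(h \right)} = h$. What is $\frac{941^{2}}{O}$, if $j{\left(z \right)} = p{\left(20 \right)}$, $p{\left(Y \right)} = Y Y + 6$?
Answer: $- \frac{7083848}{399041} \approx -17.752$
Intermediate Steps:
$p{\left(Y \right)} = 6 + Y^{2}$ ($p{\left(Y \right)} = Y^{2} + 6 = 6 + Y^{2}$)
$j{\left(z \right)} = 406$ ($j{\left(z \right)} = 6 + 20^{2} = 6 + 400 = 406$)
$O = - \frac{399041}{8}$ ($O = - \frac{406 - -398635}{8} = - \frac{406 + 398635}{8} = \left(- \frac{1}{8}\right) 399041 = - \frac{399041}{8} \approx -49880.0$)
$\frac{941^{2}}{O} = \frac{941^{2}}{- \frac{399041}{8}} = 885481 \left(- \frac{8}{399041}\right) = - \frac{7083848}{399041}$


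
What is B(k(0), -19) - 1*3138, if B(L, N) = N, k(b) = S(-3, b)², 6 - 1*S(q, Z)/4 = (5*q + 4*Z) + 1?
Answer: -3157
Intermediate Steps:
S(q, Z) = 20 - 20*q - 16*Z (S(q, Z) = 24 - 4*((5*q + 4*Z) + 1) = 24 - 4*((4*Z + 5*q) + 1) = 24 - 4*(1 + 4*Z + 5*q) = 24 + (-4 - 20*q - 16*Z) = 20 - 20*q - 16*Z)
k(b) = (80 - 16*b)² (k(b) = (20 - 20*(-3) - 16*b)² = (20 + 60 - 16*b)² = (80 - 16*b)²)
B(k(0), -19) - 1*3138 = -19 - 1*3138 = -19 - 3138 = -3157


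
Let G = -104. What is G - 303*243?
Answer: -73733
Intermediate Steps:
G - 303*243 = -104 - 303*243 = -104 - 73629 = -73733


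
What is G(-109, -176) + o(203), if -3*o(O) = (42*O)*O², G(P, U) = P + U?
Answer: -117116263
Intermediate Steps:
o(O) = -14*O³ (o(O) = -42*O*O²/3 = -14*O³)
G(-109, -176) + o(203) = (-109 - 176) - 14*203³ = -285 - 14*8365427 = -285 - 117115978 = -117116263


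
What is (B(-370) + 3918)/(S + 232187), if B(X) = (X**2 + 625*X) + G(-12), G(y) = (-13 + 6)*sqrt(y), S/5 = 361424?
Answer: -30144/679769 - 14*I*sqrt(3)/2039307 ≈ -0.044344 - 1.1891e-5*I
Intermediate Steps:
S = 1807120 (S = 5*361424 = 1807120)
G(y) = -7*sqrt(y)
B(X) = X**2 + 625*X - 14*I*sqrt(3) (B(X) = (X**2 + 625*X) - 14*I*sqrt(3) = X**2 + 625*X - 14*I*sqrt(3))
(B(-370) + 3918)/(S + 232187) = (((-370)**2 + 625*(-370) - 14*I*sqrt(3)) + 3918)/(1807120 + 232187) = ((136900 - 231250 - 14*I*sqrt(3)) + 3918)/2039307 = ((-94350 - 14*I*sqrt(3)) + 3918)*(1/2039307) = (-90432 - 14*I*sqrt(3))*(1/2039307) = -30144/679769 - 14*I*sqrt(3)/2039307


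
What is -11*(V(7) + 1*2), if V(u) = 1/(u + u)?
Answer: -319/14 ≈ -22.786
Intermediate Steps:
V(u) = 1/(2*u)
-11*(V(7) + 1*2) = -11*((½)/7 + 1*2) = -11*((½)*(⅐) + 2) = -11*(1/14 + 2) = -11*29/14 = -319/14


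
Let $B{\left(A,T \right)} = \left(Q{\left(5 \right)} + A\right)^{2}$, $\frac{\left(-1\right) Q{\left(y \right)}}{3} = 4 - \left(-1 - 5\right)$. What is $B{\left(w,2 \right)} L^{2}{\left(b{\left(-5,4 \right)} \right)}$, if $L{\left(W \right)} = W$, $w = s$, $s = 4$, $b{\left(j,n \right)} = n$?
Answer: $10816$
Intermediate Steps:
$Q{\left(y \right)} = -30$ ($Q{\left(y \right)} = - 3 \left(4 - \left(-1 - 5\right)\right) = - 3 \left(4 - -6\right) = - 3 \left(4 + 6\right) = \left(-3\right) 10 = -30$)
$w = 4$
$B{\left(A,T \right)} = \left(-30 + A\right)^{2}$
$B{\left(w,2 \right)} L^{2}{\left(b{\left(-5,4 \right)} \right)} = \left(-30 + 4\right)^{2} \cdot 4^{2} = \left(-26\right)^{2} \cdot 16 = 676 \cdot 16 = 10816$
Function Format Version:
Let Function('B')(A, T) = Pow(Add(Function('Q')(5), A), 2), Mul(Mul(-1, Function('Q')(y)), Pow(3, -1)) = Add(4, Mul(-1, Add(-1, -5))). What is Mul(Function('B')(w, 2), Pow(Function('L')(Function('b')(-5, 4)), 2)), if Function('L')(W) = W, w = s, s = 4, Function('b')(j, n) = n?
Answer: 10816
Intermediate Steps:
Function('Q')(y) = -30 (Function('Q')(y) = Mul(-3, Add(4, Mul(-1, Add(-1, -5)))) = Mul(-3, Add(4, Mul(-1, -6))) = Mul(-3, Add(4, 6)) = Mul(-3, 10) = -30)
w = 4
Function('B')(A, T) = Pow(Add(-30, A), 2)
Mul(Function('B')(w, 2), Pow(Function('L')(Function('b')(-5, 4)), 2)) = Mul(Pow(Add(-30, 4), 2), Pow(4, 2)) = Mul(Pow(-26, 2), 16) = Mul(676, 16) = 10816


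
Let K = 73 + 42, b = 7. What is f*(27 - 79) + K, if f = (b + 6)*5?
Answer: -3265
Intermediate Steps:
f = 65 (f = (7 + 6)*5 = 13*5 = 65)
K = 115
f*(27 - 79) + K = 65*(27 - 79) + 115 = 65*(-52) + 115 = -3380 + 115 = -3265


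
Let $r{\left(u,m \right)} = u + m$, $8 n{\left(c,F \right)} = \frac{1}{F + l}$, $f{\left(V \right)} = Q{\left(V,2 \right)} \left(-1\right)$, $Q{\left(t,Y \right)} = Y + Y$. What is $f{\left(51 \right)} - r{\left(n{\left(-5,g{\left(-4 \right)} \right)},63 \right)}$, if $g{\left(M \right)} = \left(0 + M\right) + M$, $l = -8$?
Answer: $- \frac{8575}{128} \approx -66.992$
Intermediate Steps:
$Q{\left(t,Y \right)} = 2 Y$
$g{\left(M \right)} = 2 M$ ($g{\left(M \right)} = M + M = 2 M$)
$f{\left(V \right)} = -4$ ($f{\left(V \right)} = 2 \cdot 2 \left(-1\right) = 4 \left(-1\right) = -4$)
$n{\left(c,F \right)} = \frac{1}{8 \left(-8 + F\right)}$ ($n{\left(c,F \right)} = \frac{1}{8 \left(F - 8\right)} = \frac{1}{8 \left(-8 + F\right)}$)
$r{\left(u,m \right)} = m + u$
$f{\left(51 \right)} - r{\left(n{\left(-5,g{\left(-4 \right)} \right)},63 \right)} = -4 - \left(63 + \frac{1}{8 \left(-8 + 2 \left(-4\right)\right)}\right) = -4 - \left(63 + \frac{1}{8 \left(-8 - 8\right)}\right) = -4 - \left(63 + \frac{1}{8 \left(-16\right)}\right) = -4 - \left(63 + \frac{1}{8} \left(- \frac{1}{16}\right)\right) = -4 - \left(63 - \frac{1}{128}\right) = -4 - \frac{8063}{128} = - \frac{8575}{128}$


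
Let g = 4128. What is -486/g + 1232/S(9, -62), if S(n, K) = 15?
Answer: 846401/10320 ≈ 82.016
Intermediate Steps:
-486/g + 1232/S(9, -62) = -486/4128 + 1232/15 = -486*1/4128 + 1232*(1/15) = -81/688 + 1232/15 = 846401/10320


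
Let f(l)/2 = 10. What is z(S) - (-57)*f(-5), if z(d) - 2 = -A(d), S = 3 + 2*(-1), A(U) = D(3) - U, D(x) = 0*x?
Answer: 1143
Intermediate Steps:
D(x) = 0
A(U) = -U (A(U) = 0 - U = -U)
f(l) = 20 (f(l) = 2*10 = 20)
S = 1 (S = 3 - 2 = 1)
z(d) = 2 + d (z(d) = 2 - (-1)*d = 2 + d)
z(S) - (-57)*f(-5) = (2 + 1) - (-57)*20 = 3 - 57*(-20) = 3 + 1140 = 1143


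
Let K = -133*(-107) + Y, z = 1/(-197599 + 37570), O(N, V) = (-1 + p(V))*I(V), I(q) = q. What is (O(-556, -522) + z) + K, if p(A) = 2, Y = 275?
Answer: 2237845535/160029 ≈ 13984.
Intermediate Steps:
O(N, V) = V (O(N, V) = (-1 + 2)*V = 1*V = V)
z = -1/160029 (z = 1/(-160029) = -1/160029 ≈ -6.2489e-6)
K = 14506 (K = -133*(-107) + 275 = 14231 + 275 = 14506)
(O(-556, -522) + z) + K = (-522 - 1/160029) + 14506 = -83535139/160029 + 14506 = 2237845535/160029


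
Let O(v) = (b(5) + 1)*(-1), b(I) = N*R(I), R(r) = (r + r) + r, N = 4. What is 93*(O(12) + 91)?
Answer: 2790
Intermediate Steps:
R(r) = 3*r (R(r) = 2*r + r = 3*r)
b(I) = 12*I (b(I) = 4*(3*I) = 12*I)
O(v) = -61 (O(v) = (12*5 + 1)*(-1) = (60 + 1)*(-1) = 61*(-1) = -61)
93*(O(12) + 91) = 93*(-61 + 91) = 93*30 = 2790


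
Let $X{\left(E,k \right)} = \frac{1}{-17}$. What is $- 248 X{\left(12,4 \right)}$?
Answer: $\frac{248}{17} \approx 14.588$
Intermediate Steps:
$X{\left(E,k \right)} = - \frac{1}{17}$
$- 248 X{\left(12,4 \right)} = \left(-248\right) \left(- \frac{1}{17}\right) = \frac{248}{17}$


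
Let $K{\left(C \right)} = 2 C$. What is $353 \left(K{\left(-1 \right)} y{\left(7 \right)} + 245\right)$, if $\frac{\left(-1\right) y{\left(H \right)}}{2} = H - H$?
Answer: $86485$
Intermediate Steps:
$y{\left(H \right)} = 0$ ($y{\left(H \right)} = - 2 \left(H - H\right) = \left(-2\right) 0 = 0$)
$353 \left(K{\left(-1 \right)} y{\left(7 \right)} + 245\right) = 353 \left(2 \left(-1\right) 0 + 245\right) = 353 \left(\left(-2\right) 0 + 245\right) = 353 \left(0 + 245\right) = 353 \cdot 245 = 86485$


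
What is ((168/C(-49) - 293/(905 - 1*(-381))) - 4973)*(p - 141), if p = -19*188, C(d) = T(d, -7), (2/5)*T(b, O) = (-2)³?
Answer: 118934322171/6430 ≈ 1.8497e+7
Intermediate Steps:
T(b, O) = -20 (T(b, O) = (5/2)*(-2)³ = (5/2)*(-8) = -20)
C(d) = -20
p = -3572
((168/C(-49) - 293/(905 - 1*(-381))) - 4973)*(p - 141) = ((168/(-20) - 293/(905 - 1*(-381))) - 4973)*(-3572 - 141) = ((168*(-1/20) - 293/(905 + 381)) - 4973)*(-3713) = ((-42/5 - 293/1286) - 4973)*(-3713) = (-55477/6430 - 4973)*(-3713) = -32031867/6430*(-3713) = 118934322171/6430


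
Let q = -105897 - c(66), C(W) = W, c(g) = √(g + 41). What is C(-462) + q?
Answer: -106359 - √107 ≈ -1.0637e+5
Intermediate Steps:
c(g) = √(41 + g)
q = -105897 - √107 (q = -105897 - √(41 + 66) = -105897 - √107 ≈ -1.0591e+5)
C(-462) + q = -462 + (-105897 - √107) = -106359 - √107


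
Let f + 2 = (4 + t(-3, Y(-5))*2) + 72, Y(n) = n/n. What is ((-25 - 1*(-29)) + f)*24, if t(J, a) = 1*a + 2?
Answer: 2016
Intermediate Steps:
Y(n) = 1
t(J, a) = 2 + a (t(J, a) = a + 2 = 2 + a)
f = 80 (f = -2 + ((4 + (2 + 1)*2) + 72) = -2 + ((4 + 3*2) + 72) = -2 + ((4 + 6) + 72) = -2 + (10 + 72) = -2 + 82 = 80)
((-25 - 1*(-29)) + f)*24 = ((-25 - 1*(-29)) + 80)*24 = ((-25 + 29) + 80)*24 = (4 + 80)*24 = 84*24 = 2016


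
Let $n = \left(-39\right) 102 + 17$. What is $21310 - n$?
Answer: $25271$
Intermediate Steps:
$n = -3961$ ($n = -3978 + 17 = -3961$)
$21310 - n = 21310 - -3961 = 21310 + 3961 = 25271$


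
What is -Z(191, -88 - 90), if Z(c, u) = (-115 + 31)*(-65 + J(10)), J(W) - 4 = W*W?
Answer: 3276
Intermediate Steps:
J(W) = 4 + W² (J(W) = 4 + W*W = 4 + W²)
Z(c, u) = -3276 (Z(c, u) = (-115 + 31)*(-65 + (4 + 10²)) = -84*(-65 + (4 + 100)) = -84*(-65 + 104) = -84*39 = -3276)
-Z(191, -88 - 90) = -1*(-3276) = 3276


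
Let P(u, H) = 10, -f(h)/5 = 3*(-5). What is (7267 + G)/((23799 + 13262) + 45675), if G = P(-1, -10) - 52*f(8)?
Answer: 3377/82736 ≈ 0.040817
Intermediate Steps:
f(h) = 75 (f(h) = -15*(-5) = -5*(-15) = 75)
G = -3890 (G = 10 - 52*75 = 10 - 3900 = -3890)
(7267 + G)/((23799 + 13262) + 45675) = (7267 - 3890)/((23799 + 13262) + 45675) = 3377/(37061 + 45675) = 3377/82736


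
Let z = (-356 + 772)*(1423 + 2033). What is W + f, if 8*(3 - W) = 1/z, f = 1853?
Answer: 21346910207/11501568 ≈ 1856.0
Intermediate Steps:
z = 1437696 (z = 416*3456 = 1437696)
W = 34504703/11501568 (W = 3 - 1/8/1437696 = 3 - 1/8*1/1437696 = 3 - 1/11501568 = 34504703/11501568 ≈ 3.0000)
W + f = 34504703/11501568 + 1853 = 21346910207/11501568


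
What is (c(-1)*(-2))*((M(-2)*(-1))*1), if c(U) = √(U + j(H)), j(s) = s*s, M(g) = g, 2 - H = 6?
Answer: -4*√15 ≈ -15.492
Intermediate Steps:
H = -4 (H = 2 - 1*6 = 2 - 6 = -4)
j(s) = s²
c(U) = √(16 + U) (c(U) = √(U + (-4)²) = √(U + 16) = √(16 + U))
(c(-1)*(-2))*((M(-2)*(-1))*1) = (√(16 - 1)*(-2))*(-2*(-1)*1) = (√15*(-2))*(2*1) = -2*√15*2 = -4*√15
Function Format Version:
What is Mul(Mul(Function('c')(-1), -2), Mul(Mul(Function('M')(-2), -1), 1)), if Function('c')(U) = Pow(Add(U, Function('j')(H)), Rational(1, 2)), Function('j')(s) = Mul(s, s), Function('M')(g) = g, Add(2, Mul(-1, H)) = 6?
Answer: Mul(-4, Pow(15, Rational(1, 2))) ≈ -15.492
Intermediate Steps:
H = -4 (H = Add(2, Mul(-1, 6)) = Add(2, -6) = -4)
Function('j')(s) = Pow(s, 2)
Function('c')(U) = Pow(Add(16, U), Rational(1, 2)) (Function('c')(U) = Pow(Add(U, Pow(-4, 2)), Rational(1, 2)) = Pow(Add(U, 16), Rational(1, 2)) = Pow(Add(16, U), Rational(1, 2)))
Mul(Mul(Function('c')(-1), -2), Mul(Mul(Function('M')(-2), -1), 1)) = Mul(Mul(Pow(Add(16, -1), Rational(1, 2)), -2), Mul(Mul(-2, -1), 1)) = Mul(Mul(Pow(15, Rational(1, 2)), -2), Mul(2, 1)) = Mul(Mul(-2, Pow(15, Rational(1, 2))), 2) = Mul(-4, Pow(15, Rational(1, 2)))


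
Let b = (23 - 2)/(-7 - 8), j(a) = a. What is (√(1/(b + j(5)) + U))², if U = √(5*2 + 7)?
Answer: 5/18 + √17 ≈ 4.4009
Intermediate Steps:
b = -7/5 (b = 21/(-15) = 21*(-1/15) = -7/5 ≈ -1.4000)
U = √17 (U = √(10 + 7) = √17 ≈ 4.1231)
(√(1/(b + j(5)) + U))² = (√(1/(-7/5 + 5) + √17))² = (√(1/(18/5) + √17))² = (√(5/18 + √17))² = 5/18 + √17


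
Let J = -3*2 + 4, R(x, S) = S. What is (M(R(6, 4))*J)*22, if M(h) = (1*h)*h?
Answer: -704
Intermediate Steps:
M(h) = h² (M(h) = h*h = h²)
J = -2 (J = -6 + 4 = -2)
(M(R(6, 4))*J)*22 = (4²*(-2))*22 = (16*(-2))*22 = -32*22 = -704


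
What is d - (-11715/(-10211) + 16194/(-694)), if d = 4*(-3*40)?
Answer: -1622130798/3543217 ≈ -457.81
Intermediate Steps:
d = -480 (d = 4*(-120) = -480)
d - (-11715/(-10211) + 16194/(-694)) = -480 - (-11715/(-10211) + 16194/(-694)) = -480 - (-11715*(-1/10211) + 16194*(-1/694)) = -480 - (11715/10211 - 8097/347) = -480 - 1*(-78613362/3543217) = -480 + 78613362/3543217 = -1622130798/3543217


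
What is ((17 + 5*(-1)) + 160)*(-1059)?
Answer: -182148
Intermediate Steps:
((17 + 5*(-1)) + 160)*(-1059) = ((17 - 5) + 160)*(-1059) = (12 + 160)*(-1059) = 172*(-1059) = -182148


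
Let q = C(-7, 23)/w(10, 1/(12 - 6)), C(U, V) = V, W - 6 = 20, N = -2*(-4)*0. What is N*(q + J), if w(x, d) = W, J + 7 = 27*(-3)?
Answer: 0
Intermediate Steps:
J = -88 (J = -7 + 27*(-3) = -7 - 81 = -88)
N = 0 (N = 8*0 = 0)
W = 26 (W = 6 + 20 = 26)
w(x, d) = 26
q = 23/26 ≈ 0.88461
N*(q + J) = 0*(23/26 - 88) = 0*(-2265/26) = 0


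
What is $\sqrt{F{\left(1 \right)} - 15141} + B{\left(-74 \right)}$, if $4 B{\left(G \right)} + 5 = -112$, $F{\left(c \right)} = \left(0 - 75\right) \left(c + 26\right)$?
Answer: $- \frac{117}{4} + i \sqrt{17166} \approx -29.25 + 131.02 i$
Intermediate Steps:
$F{\left(c \right)} = -1950 - 75 c$ ($F{\left(c \right)} = - 75 \left(26 + c\right) = -1950 - 75 c$)
$B{\left(G \right)} = - \frac{117}{4}$ ($B{\left(G \right)} = - \frac{5}{4} + \frac{1}{4} \left(-112\right) = - \frac{5}{4} - 28 = - \frac{117}{4}$)
$\sqrt{F{\left(1 \right)} - 15141} + B{\left(-74 \right)} = \sqrt{\left(-1950 - 75\right) - 15141} - \frac{117}{4} = \sqrt{-2025 - 15141} - \frac{117}{4} = \sqrt{-17166} - \frac{117}{4} = i \sqrt{17166} - \frac{117}{4} = - \frac{117}{4} + i \sqrt{17166}$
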